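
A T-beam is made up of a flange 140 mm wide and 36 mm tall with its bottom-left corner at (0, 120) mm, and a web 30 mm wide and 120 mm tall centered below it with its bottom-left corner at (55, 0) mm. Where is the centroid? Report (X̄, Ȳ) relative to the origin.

web: A = 30 × 120 = 3600.00, centroid at (70.00, 60.00).
flange: A = 140 × 36 = 5040.00, centroid at (70.00, 138.00).
ΣA = 8640.00 mm²
ΣAX̄ = (3600.00)(70.00) + (5040.00)(70.00) = 604800.00 mm³
ΣAȲ = (3600.00)(60.00) + (5040.00)(138.00) = 911520.00 mm³
X̄ = 604800.00 / 8640.00 = 70.00 mm
Ȳ = 911520.00 / 8640.00 = 105.50 mm

X̄ = 70.00 mm, Ȳ = 105.50 mm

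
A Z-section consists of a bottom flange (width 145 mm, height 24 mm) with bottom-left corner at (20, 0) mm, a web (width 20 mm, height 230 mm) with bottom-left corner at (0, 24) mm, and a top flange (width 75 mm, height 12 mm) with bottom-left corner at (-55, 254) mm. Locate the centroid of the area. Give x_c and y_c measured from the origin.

x_c = 39.21 mm, y_c = 101.91 mm

bottom flange: A = 145 × 24 = 3480.00, centroid at (92.50, 12.00).
web: A = 20 × 230 = 4600.00, centroid at (10.00, 139.00).
top flange: A = 75 × 12 = 900.00, centroid at (-17.50, 260.00).
ΣA = 8980.00 mm²
ΣAx_c = (3480.00)(92.50) + (4600.00)(10.00) + (900.00)(-17.50) = 352150.00 mm³
ΣAy_c = (3480.00)(12.00) + (4600.00)(139.00) + (900.00)(260.00) = 915160.00 mm³
x_c = 352150.00 / 8980.00 = 39.21 mm
y_c = 915160.00 / 8980.00 = 101.91 mm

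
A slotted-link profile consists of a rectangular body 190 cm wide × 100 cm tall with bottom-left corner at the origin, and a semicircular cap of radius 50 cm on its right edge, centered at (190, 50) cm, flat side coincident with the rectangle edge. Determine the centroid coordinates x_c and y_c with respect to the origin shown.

x_c = 114.91 cm, y_c = 50.00 cm

rectangular body: A = 190 × 100 = 19000.00, centroid at (95.00, 50.00).
semicircular end: A = ½π·50² = 3926.99, centroid at (211.22, 50.00).
ΣA = 22926.99 cm², ΣAx_c = 2634461.59 cm³, ΣAy_c = 1146349.54 cm³.
x_c = 2634461.59/22926.99 = 114.91 cm; y_c = 1146349.54/22926.99 = 50.00 cm.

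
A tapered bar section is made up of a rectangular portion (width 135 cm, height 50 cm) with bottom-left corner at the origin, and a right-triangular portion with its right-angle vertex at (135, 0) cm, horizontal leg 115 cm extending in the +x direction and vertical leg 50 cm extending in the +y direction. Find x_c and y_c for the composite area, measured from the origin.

x_c = 99.11 cm, y_c = 22.51 cm

Part | A | x̄ᵢ | ȳᵢ | A·x̄ᵢ | A·ȳᵢ
rectangular portion | 6750.00 | 67.50 | 25.00 | 455625.00 | 168750.00
triangular portion | 2875.00 | 173.33 | 16.67 | 498333.33 | 47916.67
Σ | 9625.00 |  |  | 953958.33 | 216666.67
x_c = 953958.33 / 9625.00 = 99.11 cm
y_c = 216666.67 / 9625.00 = 22.51 cm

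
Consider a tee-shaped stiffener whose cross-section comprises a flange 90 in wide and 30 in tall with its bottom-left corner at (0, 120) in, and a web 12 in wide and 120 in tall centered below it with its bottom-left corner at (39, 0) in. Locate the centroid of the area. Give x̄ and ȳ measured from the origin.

web: A = 12 × 120 = 1440.00, centroid at (45.00, 60.00).
flange: A = 90 × 30 = 2700.00, centroid at (45.00, 135.00).
ΣA = 4140.00 in², ΣAx̄ = 186300.00 in³, ΣAȳ = 450900.00 in³.
x̄ = 186300.00/4140.00 = 45.00 in; ȳ = 450900.00/4140.00 = 108.91 in.

x̄ = 45.00 in, ȳ = 108.91 in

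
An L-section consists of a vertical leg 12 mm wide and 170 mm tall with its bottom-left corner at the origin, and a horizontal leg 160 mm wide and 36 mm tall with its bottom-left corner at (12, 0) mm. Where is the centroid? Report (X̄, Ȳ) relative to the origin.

Part | A | x̄ᵢ | ȳᵢ | A·x̄ᵢ | A·ȳᵢ
vertical leg | 2040.00 | 6.00 | 85.00 | 12240.00 | 173400.00
horizontal leg | 5760.00 | 92.00 | 18.00 | 529920.00 | 103680.00
Σ | 7800.00 |  |  | 542160.00 | 277080.00
X̄ = 542160.00 / 7800.00 = 69.51 mm
Ȳ = 277080.00 / 7800.00 = 35.52 mm

X̄ = 69.51 mm, Ȳ = 35.52 mm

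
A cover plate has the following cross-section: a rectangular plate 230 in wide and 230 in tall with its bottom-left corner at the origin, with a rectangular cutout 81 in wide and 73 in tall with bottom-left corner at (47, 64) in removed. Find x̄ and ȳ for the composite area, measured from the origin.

Part | A | x̄ᵢ | ȳᵢ | A·x̄ᵢ | A·ȳᵢ
plate | 52900.00 | 115.00 | 115.00 | 6083500.00 | 6083500.00
hole | -5913.00 | 87.50 | 100.50 | -517387.50 | -594256.50
Σ | 46987.00 |  |  | 5566112.50 | 5489243.50
x̄ = 5566112.50 / 46987.00 = 118.46 in
ȳ = 5489243.50 / 46987.00 = 116.82 in

x̄ = 118.46 in, ȳ = 116.82 in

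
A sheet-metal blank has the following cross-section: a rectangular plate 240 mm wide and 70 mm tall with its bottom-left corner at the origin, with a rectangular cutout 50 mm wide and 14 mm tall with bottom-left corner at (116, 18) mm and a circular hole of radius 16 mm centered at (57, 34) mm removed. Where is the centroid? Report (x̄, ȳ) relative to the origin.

x̄ = 122.35 mm, ȳ = 35.51 mm

plate: A = 240 × 70 = 16800.00, centroid at (120.00, 35.00).
hole 1: A = −(50 × 14) = -700.00, centroid at (141.00, 25.00).
hole 2: A = −π·16² = -804.25, centroid at (57.00, 34.00).
ΣA = 15295.75 mm²
ΣAx̄ = (16800.00)(120.00) + (-700.00)(141.00) + (-804.25)(57.00) = 1871457.88 mm³
ΣAȳ = (16800.00)(35.00) + (-700.00)(25.00) + (-804.25)(34.00) = 543155.58 mm³
x̄ = 1871457.88 / 15295.75 = 122.35 mm
ȳ = 543155.58 / 15295.75 = 35.51 mm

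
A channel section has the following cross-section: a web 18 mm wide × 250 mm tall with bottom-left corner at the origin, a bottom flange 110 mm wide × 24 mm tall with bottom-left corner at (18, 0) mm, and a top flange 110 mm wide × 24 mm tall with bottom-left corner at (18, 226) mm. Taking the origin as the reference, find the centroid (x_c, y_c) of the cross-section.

x_c = 43.55 mm, y_c = 125.00 mm

web: A = 18 × 250 = 4500.00, centroid at (9.00, 125.00).
bottom flange: A = 110 × 24 = 2640.00, centroid at (73.00, 12.00).
top flange: A = 110 × 24 = 2640.00, centroid at (73.00, 238.00).
ΣA = 9780.00 mm²
ΣAx_c = (4500.00)(9.00) + (2640.00)(73.00) + (2640.00)(73.00) = 425940.00 mm³
ΣAy_c = (4500.00)(125.00) + (2640.00)(12.00) + (2640.00)(238.00) = 1222500.00 mm³
x_c = 425940.00 / 9780.00 = 43.55 mm
y_c = 1222500.00 / 9780.00 = 125.00 mm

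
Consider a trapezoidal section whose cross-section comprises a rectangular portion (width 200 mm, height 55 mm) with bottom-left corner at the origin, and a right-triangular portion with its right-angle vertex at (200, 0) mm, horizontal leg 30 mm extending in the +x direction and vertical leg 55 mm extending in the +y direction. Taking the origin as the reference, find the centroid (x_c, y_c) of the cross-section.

x_c = 107.67 mm, y_c = 26.86 mm

rectangular portion: A = 200 × 55 = 11000.00, centroid at (100.00, 27.50).
triangular portion: A = ½·30·55 = 825.00, centroid at (210.00, 18.33).
ΣA = 11825.00 mm²
ΣAx_c = (11000.00)(100.00) + (825.00)(210.00) = 1273250.00 mm³
ΣAy_c = (11000.00)(27.50) + (825.00)(18.33) = 317625.00 mm³
x_c = 1273250.00 / 11825.00 = 107.67 mm
y_c = 317625.00 / 11825.00 = 26.86 mm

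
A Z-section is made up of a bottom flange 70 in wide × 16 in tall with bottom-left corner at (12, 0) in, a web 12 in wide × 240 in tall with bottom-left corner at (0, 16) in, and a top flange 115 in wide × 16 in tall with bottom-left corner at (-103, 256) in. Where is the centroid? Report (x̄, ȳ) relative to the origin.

bottom flange: A = 70 × 16 = 1120.00, centroid at (47.00, 8.00).
web: A = 12 × 240 = 2880.00, centroid at (6.00, 136.00).
top flange: A = 115 × 16 = 1840.00, centroid at (-45.50, 264.00).
ΣA = 5840.00 in²
ΣAx̄ = (1120.00)(47.00) + (2880.00)(6.00) + (1840.00)(-45.50) = -13800.00 in³
ΣAȳ = (1120.00)(8.00) + (2880.00)(136.00) + (1840.00)(264.00) = 886400.00 in³
x̄ = -13800.00 / 5840.00 = -2.36 in
ȳ = 886400.00 / 5840.00 = 151.78 in

x̄ = -2.36 in, ȳ = 151.78 in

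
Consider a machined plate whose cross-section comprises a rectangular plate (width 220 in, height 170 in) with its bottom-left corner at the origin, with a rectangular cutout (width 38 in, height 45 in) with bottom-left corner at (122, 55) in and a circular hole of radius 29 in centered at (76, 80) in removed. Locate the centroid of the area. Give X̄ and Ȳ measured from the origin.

plate: A = 220 × 170 = 37400.00, centroid at (110.00, 85.00).
hole 1: A = −(38 × 45) = -1710.00, centroid at (141.00, 77.50).
hole 2: A = −π·29² = -2642.08, centroid at (76.00, 80.00).
ΣA = 33047.92 in², ΣAX̄ = 3672091.96 in³, ΣAȲ = 2835108.65 in³.
X̄ = 3672091.96/33047.92 = 111.11 in; Ȳ = 2835108.65/33047.92 = 85.79 in.

X̄ = 111.11 in, Ȳ = 85.79 in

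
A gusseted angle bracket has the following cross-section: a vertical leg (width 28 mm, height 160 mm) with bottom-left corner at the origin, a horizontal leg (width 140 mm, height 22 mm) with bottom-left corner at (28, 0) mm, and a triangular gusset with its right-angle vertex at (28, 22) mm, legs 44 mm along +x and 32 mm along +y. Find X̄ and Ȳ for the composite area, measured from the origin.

Part | A | x̄ᵢ | ȳᵢ | A·x̄ᵢ | A·ȳᵢ
vertical leg | 4480.00 | 14.00 | 80.00 | 62720.00 | 358400.00
horizontal leg | 3080.00 | 98.00 | 11.00 | 301840.00 | 33880.00
gusset | 704.00 | 42.67 | 32.67 | 30037.33 | 22997.33
Σ | 8264.00 |  |  | 394597.33 | 415277.33
X̄ = 394597.33 / 8264.00 = 47.75 mm
Ȳ = 415277.33 / 8264.00 = 50.25 mm

X̄ = 47.75 mm, Ȳ = 50.25 mm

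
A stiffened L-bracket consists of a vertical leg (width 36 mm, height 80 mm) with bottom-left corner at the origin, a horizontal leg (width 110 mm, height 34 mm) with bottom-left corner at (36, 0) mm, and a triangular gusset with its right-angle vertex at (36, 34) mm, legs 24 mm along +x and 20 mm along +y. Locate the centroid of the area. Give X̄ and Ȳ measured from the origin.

X̄ = 58.71 mm, Ȳ = 27.48 mm

Part | A | x̄ᵢ | ȳᵢ | A·x̄ᵢ | A·ȳᵢ
vertical leg | 2880.00 | 18.00 | 40.00 | 51840.00 | 115200.00
horizontal leg | 3740.00 | 91.00 | 17.00 | 340340.00 | 63580.00
gusset | 240.00 | 44.00 | 40.67 | 10560.00 | 9760.00
Σ | 6860.00 |  |  | 402740.00 | 188540.00
X̄ = 402740.00 / 6860.00 = 58.71 mm
Ȳ = 188540.00 / 6860.00 = 27.48 mm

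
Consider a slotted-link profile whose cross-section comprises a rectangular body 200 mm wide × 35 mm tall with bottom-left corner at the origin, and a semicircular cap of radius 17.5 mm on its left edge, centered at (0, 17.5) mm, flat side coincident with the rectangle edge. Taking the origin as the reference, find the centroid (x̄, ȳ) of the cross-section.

x̄ = 93.09 mm, ȳ = 17.50 mm

Part | A | x̄ᵢ | ȳᵢ | A·x̄ᵢ | A·ȳᵢ
rectangular body | 7000.00 | 100.00 | 17.50 | 700000.00 | 122500.00
semicircular end | 481.06 | -7.43 | 17.50 | -3572.92 | 8418.49
Σ | 7481.06 |  |  | 696427.08 | 130918.49
x̄ = 696427.08 / 7481.06 = 93.09 mm
ȳ = 130918.49 / 7481.06 = 17.50 mm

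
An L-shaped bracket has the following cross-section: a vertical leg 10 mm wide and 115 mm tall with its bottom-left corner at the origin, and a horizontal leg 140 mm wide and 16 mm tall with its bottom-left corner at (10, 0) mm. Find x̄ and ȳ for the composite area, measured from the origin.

x̄ = 54.56 mm, ȳ = 24.79 mm

vertical leg: A = 10 × 115 = 1150.00, centroid at (5.00, 57.50).
horizontal leg: A = 140 × 16 = 2240.00, centroid at (80.00, 8.00).
ΣA = 3390.00 mm²
ΣAx̄ = (1150.00)(5.00) + (2240.00)(80.00) = 184950.00 mm³
ΣAȳ = (1150.00)(57.50) + (2240.00)(8.00) = 84045.00 mm³
x̄ = 184950.00 / 3390.00 = 54.56 mm
ȳ = 84045.00 / 3390.00 = 24.79 mm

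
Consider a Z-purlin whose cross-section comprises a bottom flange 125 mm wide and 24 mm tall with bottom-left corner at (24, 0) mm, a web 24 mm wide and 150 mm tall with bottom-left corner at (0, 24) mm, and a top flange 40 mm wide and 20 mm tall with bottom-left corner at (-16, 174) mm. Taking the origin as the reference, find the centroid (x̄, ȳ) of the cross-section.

x̄ = 41.34 mm, ȳ = 72.92 mm

Part | A | x̄ᵢ | ȳᵢ | A·x̄ᵢ | A·ȳᵢ
bottom flange | 3000.00 | 86.50 | 12.00 | 259500.00 | 36000.00
web | 3600.00 | 12.00 | 99.00 | 43200.00 | 356400.00
top flange | 800.00 | 4.00 | 184.00 | 3200.00 | 147200.00
Σ | 7400.00 |  |  | 305900.00 | 539600.00
x̄ = 305900.00 / 7400.00 = 41.34 mm
ȳ = 539600.00 / 7400.00 = 72.92 mm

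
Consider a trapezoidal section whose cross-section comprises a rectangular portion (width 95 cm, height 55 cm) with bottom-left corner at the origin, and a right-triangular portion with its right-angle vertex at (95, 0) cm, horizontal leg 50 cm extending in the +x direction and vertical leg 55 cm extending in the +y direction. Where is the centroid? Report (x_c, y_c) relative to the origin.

x_c = 60.87 cm, y_c = 25.59 cm

rectangular portion: A = 95 × 55 = 5225.00, centroid at (47.50, 27.50).
triangular portion: A = ½·50·55 = 1375.00, centroid at (111.67, 18.33).
ΣA = 6600.00 cm²
ΣAx_c = (5225.00)(47.50) + (1375.00)(111.67) = 401729.17 cm³
ΣAy_c = (5225.00)(27.50) + (1375.00)(18.33) = 168895.83 cm³
x_c = 401729.17 / 6600.00 = 60.87 cm
y_c = 168895.83 / 6600.00 = 25.59 cm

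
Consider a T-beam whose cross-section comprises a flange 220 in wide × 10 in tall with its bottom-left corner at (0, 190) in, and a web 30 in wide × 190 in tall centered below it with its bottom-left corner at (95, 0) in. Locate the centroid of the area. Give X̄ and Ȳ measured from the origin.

X̄ = 110.00 in, Ȳ = 122.85 in

web: A = 30 × 190 = 5700.00, centroid at (110.00, 95.00).
flange: A = 220 × 10 = 2200.00, centroid at (110.00, 195.00).
ΣA = 7900.00 in²
ΣAX̄ = (5700.00)(110.00) + (2200.00)(110.00) = 869000.00 in³
ΣAȲ = (5700.00)(95.00) + (2200.00)(195.00) = 970500.00 in³
X̄ = 869000.00 / 7900.00 = 110.00 in
Ȳ = 970500.00 / 7900.00 = 122.85 in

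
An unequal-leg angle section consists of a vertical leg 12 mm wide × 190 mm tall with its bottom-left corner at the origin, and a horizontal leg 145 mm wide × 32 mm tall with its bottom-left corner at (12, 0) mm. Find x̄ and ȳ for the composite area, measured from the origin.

x̄ = 58.64 mm, ȳ = 42.03 mm

vertical leg: A = 12 × 190 = 2280.00, centroid at (6.00, 95.00).
horizontal leg: A = 145 × 32 = 4640.00, centroid at (84.50, 16.00).
ΣA = 6920.00 mm²
ΣAx̄ = (2280.00)(6.00) + (4640.00)(84.50) = 405760.00 mm³
ΣAȳ = (2280.00)(95.00) + (4640.00)(16.00) = 290840.00 mm³
x̄ = 405760.00 / 6920.00 = 58.64 mm
ȳ = 290840.00 / 6920.00 = 42.03 mm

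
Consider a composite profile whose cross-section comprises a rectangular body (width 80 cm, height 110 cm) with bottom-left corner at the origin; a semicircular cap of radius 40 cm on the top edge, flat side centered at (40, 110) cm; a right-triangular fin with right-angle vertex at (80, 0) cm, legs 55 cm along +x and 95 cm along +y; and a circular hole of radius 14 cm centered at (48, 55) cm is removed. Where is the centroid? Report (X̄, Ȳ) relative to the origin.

Part | A | x̄ᵢ | ȳᵢ | A·x̄ᵢ | A·ȳᵢ
rectangular body | 8800.00 | 40.00 | 55.00 | 352000.00 | 484000.00
semicircular top | 2513.27 | 40.00 | 126.98 | 100530.96 | 319126.82
triangular fin | 2612.50 | 98.33 | 31.67 | 256895.83 | 82729.17
hole | -615.75 | 48.00 | 55.00 | -29556.10 | -33866.37
Σ | 13310.02 |  |  | 679870.69 | 851989.62
X̄ = 679870.69 / 13310.02 = 51.08 cm
Ȳ = 851989.62 / 13310.02 = 64.01 cm

X̄ = 51.08 cm, Ȳ = 64.01 cm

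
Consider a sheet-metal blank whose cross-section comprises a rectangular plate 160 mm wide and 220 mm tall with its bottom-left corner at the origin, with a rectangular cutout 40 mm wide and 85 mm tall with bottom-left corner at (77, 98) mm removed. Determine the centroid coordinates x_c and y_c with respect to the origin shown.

x_c = 78.18 mm, y_c = 106.74 mm

plate: A = 160 × 220 = 35200.00, centroid at (80.00, 110.00).
hole: A = −(40 × 85) = -3400.00, centroid at (97.00, 140.50).
ΣA = 31800.00 mm², ΣAx_c = 2486200.00 mm³, ΣAy_c = 3394300.00 mm³.
x_c = 2486200.00/31800.00 = 78.18 mm; y_c = 3394300.00/31800.00 = 106.74 mm.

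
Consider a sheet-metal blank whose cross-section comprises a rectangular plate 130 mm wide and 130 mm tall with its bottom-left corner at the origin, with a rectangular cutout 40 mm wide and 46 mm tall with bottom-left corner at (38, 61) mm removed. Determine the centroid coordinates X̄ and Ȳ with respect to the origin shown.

plate: A = 130 × 130 = 16900.00, centroid at (65.00, 65.00).
hole: A = −(40 × 46) = -1840.00, centroid at (58.00, 84.00).
ΣA = 15060.00 mm²
ΣAX̄ = (16900.00)(65.00) + (-1840.00)(58.00) = 991780.00 mm³
ΣAȲ = (16900.00)(65.00) + (-1840.00)(84.00) = 943940.00 mm³
X̄ = 991780.00 / 15060.00 = 65.86 mm
Ȳ = 943940.00 / 15060.00 = 62.68 mm

X̄ = 65.86 mm, Ȳ = 62.68 mm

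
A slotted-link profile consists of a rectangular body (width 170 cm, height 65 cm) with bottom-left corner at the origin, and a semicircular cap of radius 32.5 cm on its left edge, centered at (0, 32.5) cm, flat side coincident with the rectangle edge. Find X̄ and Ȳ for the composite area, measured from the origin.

X̄ = 72.10 cm, Ȳ = 32.50 cm

rectangular body: A = 170 × 65 = 11050.00, centroid at (85.00, 32.50).
semicircular end: A = ½π·32.5² = 1659.15, centroid at (-13.79, 32.50).
ΣA = 12709.15 cm²
ΣAX̄ = (11050.00)(85.00) + (1659.15)(-13.79) = 916364.58 cm³
ΣAȲ = (11050.00)(32.50) + (1659.15)(32.50) = 413047.49 cm³
X̄ = 916364.58 / 12709.15 = 72.10 cm
Ȳ = 413047.49 / 12709.15 = 32.50 cm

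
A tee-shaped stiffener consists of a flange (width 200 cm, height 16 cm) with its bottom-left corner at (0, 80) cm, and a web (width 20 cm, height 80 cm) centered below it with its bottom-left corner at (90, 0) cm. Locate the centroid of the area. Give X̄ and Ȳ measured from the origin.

web: A = 20 × 80 = 1600.00, centroid at (100.00, 40.00).
flange: A = 200 × 16 = 3200.00, centroid at (100.00, 88.00).
ΣA = 4800.00 cm²
ΣAX̄ = (1600.00)(100.00) + (3200.00)(100.00) = 480000.00 cm³
ΣAȲ = (1600.00)(40.00) + (3200.00)(88.00) = 345600.00 cm³
X̄ = 480000.00 / 4800.00 = 100.00 cm
Ȳ = 345600.00 / 4800.00 = 72.00 cm

X̄ = 100.00 cm, Ȳ = 72.00 cm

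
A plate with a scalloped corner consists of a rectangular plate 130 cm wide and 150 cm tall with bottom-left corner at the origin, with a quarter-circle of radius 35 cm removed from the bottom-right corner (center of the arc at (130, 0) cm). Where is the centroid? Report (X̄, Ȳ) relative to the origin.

X̄ = 62.40 cm, Ȳ = 78.12 cm

plate: A = 130 × 150 = 19500.00, centroid at (65.00, 75.00).
removed quarter-circle: A = −¼π·35² = -962.11, centroid at (115.15, 14.85).
ΣA = 18537.89 cm²
ΣAX̄ = (19500.00)(65.00) + (-962.11)(115.15) = 1156717.01 cm³
ΣAȲ = (19500.00)(75.00) + (-962.11)(14.85) = 1448208.33 cm³
X̄ = 1156717.01 / 18537.89 = 62.40 cm
Ȳ = 1448208.33 / 18537.89 = 78.12 cm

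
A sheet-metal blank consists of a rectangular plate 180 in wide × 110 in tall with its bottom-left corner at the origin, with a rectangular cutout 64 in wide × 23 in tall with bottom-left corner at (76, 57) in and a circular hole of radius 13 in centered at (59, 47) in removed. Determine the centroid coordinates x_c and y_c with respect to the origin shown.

x_c = 89.44 in, y_c = 54.12 in

Part | A | x̄ᵢ | ȳᵢ | A·x̄ᵢ | A·ȳᵢ
plate | 19800.00 | 90.00 | 55.00 | 1782000.00 | 1089000.00
hole 1 | -1472.00 | 108.00 | 68.50 | -158976.00 | -100832.00
hole 2 | -530.93 | 59.00 | 47.00 | -31324.82 | -24953.67
Σ | 17797.07 |  |  | 1591699.18 | 963214.33
x_c = 1591699.18 / 17797.07 = 89.44 in
y_c = 963214.33 / 17797.07 = 54.12 in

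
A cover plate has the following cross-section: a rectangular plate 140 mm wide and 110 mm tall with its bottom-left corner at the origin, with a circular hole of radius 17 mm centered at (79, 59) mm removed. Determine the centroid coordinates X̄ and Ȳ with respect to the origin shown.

X̄ = 69.44 mm, Ȳ = 54.75 mm

plate: A = 140 × 110 = 15400.00, centroid at (70.00, 55.00).
hole: A = −π·17² = -907.92, centroid at (79.00, 59.00).
ΣA = 14492.08 mm², ΣAX̄ = 1006274.30 mm³, ΣAȲ = 793432.70 mm³.
X̄ = 1006274.30/14492.08 = 69.44 mm; Ȳ = 793432.70/14492.08 = 54.75 mm.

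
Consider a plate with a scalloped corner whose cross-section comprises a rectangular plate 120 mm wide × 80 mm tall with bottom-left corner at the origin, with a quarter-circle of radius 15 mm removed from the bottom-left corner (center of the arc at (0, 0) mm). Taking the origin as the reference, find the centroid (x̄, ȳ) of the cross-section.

x̄ = 61.01 mm, ȳ = 40.63 mm

plate: A = 120 × 80 = 9600.00, centroid at (60.00, 40.00).
removed quarter-circle: A = −¼π·15² = -176.71, centroid at (6.37, 6.37).
ΣA = 9423.29 mm²
ΣAx̄ = (9600.00)(60.00) + (-176.71)(6.37) = 574875.00 mm³
ΣAȳ = (9600.00)(40.00) + (-176.71)(6.37) = 382875.00 mm³
x̄ = 574875.00 / 9423.29 = 61.01 mm
ȳ = 382875.00 / 9423.29 = 40.63 mm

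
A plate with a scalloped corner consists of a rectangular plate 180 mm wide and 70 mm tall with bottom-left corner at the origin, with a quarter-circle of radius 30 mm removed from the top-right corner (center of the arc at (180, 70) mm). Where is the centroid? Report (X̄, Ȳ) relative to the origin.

X̄ = 85.41 mm, Ȳ = 33.68 mm

plate: A = 180 × 70 = 12600.00, centroid at (90.00, 35.00).
removed quarter-circle: A = −¼π·30² = -706.86, centroid at (167.27, 57.27).
ΣA = 11893.14 mm², ΣAX̄ = 1015765.50 mm³, ΣAȲ = 400519.92 mm³.
X̄ = 1015765.50/11893.14 = 85.41 mm; Ȳ = 400519.92/11893.14 = 33.68 mm.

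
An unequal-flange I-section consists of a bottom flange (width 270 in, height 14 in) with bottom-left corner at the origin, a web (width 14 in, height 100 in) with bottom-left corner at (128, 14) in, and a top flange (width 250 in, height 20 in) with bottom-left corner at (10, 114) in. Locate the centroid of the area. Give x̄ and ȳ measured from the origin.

Part | A | x̄ᵢ | ȳᵢ | A·x̄ᵢ | A·ȳᵢ
bottom flange | 3780.00 | 135.00 | 7.00 | 510300.00 | 26460.00
web | 1400.00 | 135.00 | 64.00 | 189000.00 | 89600.00
top flange | 5000.00 | 135.00 | 124.00 | 675000.00 | 620000.00
Σ | 10180.00 |  |  | 1374300.00 | 736060.00
x̄ = 1374300.00 / 10180.00 = 135.00 in
ȳ = 736060.00 / 10180.00 = 72.30 in

x̄ = 135.00 in, ȳ = 72.30 in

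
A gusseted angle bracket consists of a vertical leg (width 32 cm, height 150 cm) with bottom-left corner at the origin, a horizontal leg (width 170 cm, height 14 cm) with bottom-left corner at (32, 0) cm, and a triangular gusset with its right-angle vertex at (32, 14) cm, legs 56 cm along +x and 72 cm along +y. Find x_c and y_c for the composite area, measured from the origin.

x_c = 49.74 cm, y_c = 49.29 cm

Part | A | x̄ᵢ | ȳᵢ | A·x̄ᵢ | A·ȳᵢ
vertical leg | 4800.00 | 16.00 | 75.00 | 76800.00 | 360000.00
horizontal leg | 2380.00 | 117.00 | 7.00 | 278460.00 | 16660.00
gusset | 2016.00 | 50.67 | 38.00 | 102144.00 | 76608.00
Σ | 9196.00 |  |  | 457404.00 | 453268.00
x_c = 457404.00 / 9196.00 = 49.74 cm
y_c = 453268.00 / 9196.00 = 49.29 cm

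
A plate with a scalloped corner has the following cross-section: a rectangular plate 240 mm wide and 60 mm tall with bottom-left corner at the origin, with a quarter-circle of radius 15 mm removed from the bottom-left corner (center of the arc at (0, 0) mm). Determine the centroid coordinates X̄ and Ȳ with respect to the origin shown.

Part | A | x̄ᵢ | ȳᵢ | A·x̄ᵢ | A·ȳᵢ
plate | 14400.00 | 120.00 | 30.00 | 1728000.00 | 432000.00
removed quarter-circle | -176.71 | 6.37 | 6.37 | -1125.00 | -1125.00
Σ | 14223.29 |  |  | 1726875.00 | 430875.00
X̄ = 1726875.00 / 14223.29 = 121.41 mm
Ȳ = 430875.00 / 14223.29 = 30.29 mm

X̄ = 121.41 mm, Ȳ = 30.29 mm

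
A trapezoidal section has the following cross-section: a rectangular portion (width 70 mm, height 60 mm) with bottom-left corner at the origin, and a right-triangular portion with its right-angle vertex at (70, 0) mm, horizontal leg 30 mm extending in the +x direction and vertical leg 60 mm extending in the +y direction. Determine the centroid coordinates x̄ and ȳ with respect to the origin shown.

x̄ = 42.94 mm, ȳ = 28.24 mm

Part | A | x̄ᵢ | ȳᵢ | A·x̄ᵢ | A·ȳᵢ
rectangular portion | 4200.00 | 35.00 | 30.00 | 147000.00 | 126000.00
triangular portion | 900.00 | 80.00 | 20.00 | 72000.00 | 18000.00
Σ | 5100.00 |  |  | 219000.00 | 144000.00
x̄ = 219000.00 / 5100.00 = 42.94 mm
ȳ = 144000.00 / 5100.00 = 28.24 mm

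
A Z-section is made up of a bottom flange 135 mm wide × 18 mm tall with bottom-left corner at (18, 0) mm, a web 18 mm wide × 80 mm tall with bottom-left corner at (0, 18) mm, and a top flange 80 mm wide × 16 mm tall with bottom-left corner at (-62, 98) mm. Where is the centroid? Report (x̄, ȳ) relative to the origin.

x̄ = 37.39 mm, ȳ = 46.81 mm

bottom flange: A = 135 × 18 = 2430.00, centroid at (85.50, 9.00).
web: A = 18 × 80 = 1440.00, centroid at (9.00, 58.00).
top flange: A = 80 × 16 = 1280.00, centroid at (-22.00, 106.00).
ΣA = 5150.00 mm², ΣAx̄ = 192565.00 mm³, ΣAȳ = 241070.00 mm³.
x̄ = 192565.00/5150.00 = 37.39 mm; ȳ = 241070.00/5150.00 = 46.81 mm.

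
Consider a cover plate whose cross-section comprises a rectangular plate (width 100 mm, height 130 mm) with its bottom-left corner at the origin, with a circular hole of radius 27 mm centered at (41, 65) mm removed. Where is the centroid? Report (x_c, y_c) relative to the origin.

x_c = 51.92 mm, y_c = 65.00 mm

plate: A = 100 × 130 = 13000.00, centroid at (50.00, 65.00).
hole: A = −π·27² = -2290.22, centroid at (41.00, 65.00).
ΣA = 10709.78 mm², ΣAx_c = 556100.94 mm³, ΣAy_c = 696135.63 mm³.
x_c = 556100.94/10709.78 = 51.92 mm; y_c = 696135.63/10709.78 = 65.00 mm.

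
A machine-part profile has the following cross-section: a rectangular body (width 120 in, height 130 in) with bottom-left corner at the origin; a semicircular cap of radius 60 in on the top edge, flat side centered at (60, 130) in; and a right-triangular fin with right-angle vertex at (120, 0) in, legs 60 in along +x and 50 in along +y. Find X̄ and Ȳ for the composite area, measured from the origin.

X̄ = 65.27 in, Ȳ = 84.30 in

Part | A | x̄ᵢ | ȳᵢ | A·x̄ᵢ | A·ȳᵢ
rectangular body | 15600.00 | 60.00 | 65.00 | 936000.00 | 1014000.00
semicircular top | 5654.87 | 60.00 | 155.46 | 339292.01 | 879132.68
triangular fin | 1500.00 | 140.00 | 16.67 | 210000.00 | 25000.00
Σ | 22754.87 |  |  | 1485292.01 | 1918132.68
X̄ = 1485292.01 / 22754.87 = 65.27 in
Ȳ = 1918132.68 / 22754.87 = 84.30 in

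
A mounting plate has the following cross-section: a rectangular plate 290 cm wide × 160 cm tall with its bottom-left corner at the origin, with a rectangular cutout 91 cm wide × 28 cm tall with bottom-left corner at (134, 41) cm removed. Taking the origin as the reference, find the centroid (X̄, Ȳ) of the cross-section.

X̄ = 143.00 cm, Ȳ = 81.45 cm

plate: A = 290 × 160 = 46400.00, centroid at (145.00, 80.00).
hole: A = −(91 × 28) = -2548.00, centroid at (179.50, 55.00).
ΣA = 43852.00 cm², ΣAX̄ = 6270634.00 cm³, ΣAȲ = 3571860.00 cm³.
X̄ = 6270634.00/43852.00 = 143.00 cm; Ȳ = 3571860.00/43852.00 = 81.45 cm.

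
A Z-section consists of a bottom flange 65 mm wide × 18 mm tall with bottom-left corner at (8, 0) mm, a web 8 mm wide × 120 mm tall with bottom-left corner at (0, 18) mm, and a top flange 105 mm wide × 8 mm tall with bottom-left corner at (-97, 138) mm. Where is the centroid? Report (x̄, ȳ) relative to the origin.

bottom flange: A = 65 × 18 = 1170.00, centroid at (40.50, 9.00).
web: A = 8 × 120 = 960.00, centroid at (4.00, 78.00).
top flange: A = 105 × 8 = 840.00, centroid at (-44.50, 142.00).
ΣA = 2970.00 mm², ΣAx̄ = 13845.00 mm³, ΣAȳ = 204690.00 mm³.
x̄ = 13845.00/2970.00 = 4.66 mm; ȳ = 204690.00/2970.00 = 68.92 mm.

x̄ = 4.66 mm, ȳ = 68.92 mm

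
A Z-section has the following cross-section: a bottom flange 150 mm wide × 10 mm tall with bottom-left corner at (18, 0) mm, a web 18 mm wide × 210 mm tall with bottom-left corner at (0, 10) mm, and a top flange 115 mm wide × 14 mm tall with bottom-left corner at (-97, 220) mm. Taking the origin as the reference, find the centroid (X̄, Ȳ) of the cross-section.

X̄ = 15.95 mm, Ȳ = 117.22 mm

Part | A | x̄ᵢ | ȳᵢ | A·x̄ᵢ | A·ȳᵢ
bottom flange | 1500.00 | 93.00 | 5.00 | 139500.00 | 7500.00
web | 3780.00 | 9.00 | 115.00 | 34020.00 | 434700.00
top flange | 1610.00 | -39.50 | 227.00 | -63595.00 | 365470.00
Σ | 6890.00 |  |  | 109925.00 | 807670.00
X̄ = 109925.00 / 6890.00 = 15.95 mm
Ȳ = 807670.00 / 6890.00 = 117.22 mm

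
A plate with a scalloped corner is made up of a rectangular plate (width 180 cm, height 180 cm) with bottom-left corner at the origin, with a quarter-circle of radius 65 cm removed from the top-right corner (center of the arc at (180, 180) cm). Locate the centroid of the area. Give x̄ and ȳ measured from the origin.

plate: A = 180 × 180 = 32400.00, centroid at (90.00, 90.00).
removed quarter-circle: A = −¼π·65² = -3318.31, centroid at (152.41, 152.41).
ΣA = 29081.69 cm², ΣAx̄ = 2410246.36 cm³, ΣAȳ = 2410246.36 cm³.
x̄ = 2410246.36/29081.69 = 82.88 cm; ȳ = 2410246.36/29081.69 = 82.88 cm.

x̄ = 82.88 cm, ȳ = 82.88 cm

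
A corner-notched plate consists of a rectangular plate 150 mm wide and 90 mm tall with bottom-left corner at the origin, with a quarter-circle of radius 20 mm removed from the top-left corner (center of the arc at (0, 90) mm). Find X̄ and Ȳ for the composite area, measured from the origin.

X̄ = 76.58 mm, Ȳ = 44.13 mm

Part | A | x̄ᵢ | ȳᵢ | A·x̄ᵢ | A·ȳᵢ
plate | 13500.00 | 75.00 | 45.00 | 1012500.00 | 607500.00
removed quarter-circle | -314.16 | 8.49 | 81.51 | -2666.67 | -25607.67
Σ | 13185.84 |  |  | 1009833.33 | 581892.33
X̄ = 1009833.33 / 13185.84 = 76.58 mm
Ȳ = 581892.33 / 13185.84 = 44.13 mm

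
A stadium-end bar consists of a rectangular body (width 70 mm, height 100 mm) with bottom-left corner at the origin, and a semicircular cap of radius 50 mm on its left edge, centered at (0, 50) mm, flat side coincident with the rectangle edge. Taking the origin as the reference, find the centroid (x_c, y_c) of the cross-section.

rectangular body: A = 70 × 100 = 7000.00, centroid at (35.00, 50.00).
semicircular end: A = ½π·50² = 3926.99, centroid at (-21.22, 50.00).
ΣA = 10926.99 mm²
ΣAx_c = (7000.00)(35.00) + (3926.99)(-21.22) = 161666.67 mm³
ΣAy_c = (7000.00)(50.00) + (3926.99)(50.00) = 546349.54 mm³
x_c = 161666.67 / 10926.99 = 14.80 mm
y_c = 546349.54 / 10926.99 = 50.00 mm

x_c = 14.80 mm, y_c = 50.00 mm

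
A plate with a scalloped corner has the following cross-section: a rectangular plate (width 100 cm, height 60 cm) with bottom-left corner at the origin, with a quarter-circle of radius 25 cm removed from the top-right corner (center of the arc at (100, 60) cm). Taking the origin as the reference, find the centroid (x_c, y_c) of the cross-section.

x_c = 46.49 cm, y_c = 28.27 cm

Part | A | x̄ᵢ | ȳᵢ | A·x̄ᵢ | A·ȳᵢ
plate | 6000.00 | 50.00 | 30.00 | 300000.00 | 180000.00
removed quarter-circle | -490.87 | 89.39 | 49.39 | -43879.05 | -24244.10
Σ | 5509.13 |  |  | 256120.95 | 155755.90
x_c = 256120.95 / 5509.13 = 46.49 cm
y_c = 155755.90 / 5509.13 = 28.27 cm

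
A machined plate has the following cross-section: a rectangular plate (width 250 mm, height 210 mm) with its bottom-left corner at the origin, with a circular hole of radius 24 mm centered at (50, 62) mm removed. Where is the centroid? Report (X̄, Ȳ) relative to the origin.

X̄ = 127.68 mm, Ȳ = 106.54 mm

plate: A = 250 × 210 = 52500.00, centroid at (125.00, 105.00).
hole: A = −π·24² = -1809.56, centroid at (50.00, 62.00).
ΣA = 50690.44 mm², ΣAX̄ = 6472022.13 mm³, ΣAȲ = 5400307.44 mm³.
X̄ = 6472022.13/50690.44 = 127.68 mm; Ȳ = 5400307.44/50690.44 = 106.54 mm.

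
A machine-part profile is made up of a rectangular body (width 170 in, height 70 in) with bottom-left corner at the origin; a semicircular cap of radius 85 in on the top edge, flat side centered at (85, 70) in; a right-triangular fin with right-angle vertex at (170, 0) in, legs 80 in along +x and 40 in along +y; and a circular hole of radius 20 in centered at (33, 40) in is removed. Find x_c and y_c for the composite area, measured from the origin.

x_c = 95.34 in, y_c = 67.45 in

Part | A | x̄ᵢ | ȳᵢ | A·x̄ᵢ | A·ȳᵢ
rectangular body | 11900.00 | 85.00 | 35.00 | 1011500.00 | 416500.00
semicircular top | 11349.00 | 85.00 | 106.08 | 964665.29 | 1203846.91
triangular fin | 1600.00 | 196.67 | 13.33 | 314666.67 | 21333.33
hole | -1256.64 | 33.00 | 40.00 | -41469.02 | -50265.48
Σ | 23592.37 |  |  | 2249362.94 | 1591414.76
x_c = 2249362.94 / 23592.37 = 95.34 in
y_c = 1591414.76 / 23592.37 = 67.45 in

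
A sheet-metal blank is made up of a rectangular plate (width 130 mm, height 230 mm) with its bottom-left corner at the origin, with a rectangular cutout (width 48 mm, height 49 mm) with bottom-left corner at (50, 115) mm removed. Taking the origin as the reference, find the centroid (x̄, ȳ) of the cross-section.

plate: A = 130 × 230 = 29900.00, centroid at (65.00, 115.00).
hole: A = −(48 × 49) = -2352.00, centroid at (74.00, 139.50).
ΣA = 27548.00 mm²
ΣAx̄ = (29900.00)(65.00) + (-2352.00)(74.00) = 1769452.00 mm³
ΣAȳ = (29900.00)(115.00) + (-2352.00)(139.50) = 3110396.00 mm³
x̄ = 1769452.00 / 27548.00 = 64.23 mm
ȳ = 3110396.00 / 27548.00 = 112.91 mm

x̄ = 64.23 mm, ȳ = 112.91 mm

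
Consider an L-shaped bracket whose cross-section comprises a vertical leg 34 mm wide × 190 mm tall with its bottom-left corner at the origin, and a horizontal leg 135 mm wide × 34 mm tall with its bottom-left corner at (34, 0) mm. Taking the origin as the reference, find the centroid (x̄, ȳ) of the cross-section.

vertical leg: A = 34 × 190 = 6460.00, centroid at (17.00, 95.00).
horizontal leg: A = 135 × 34 = 4590.00, centroid at (101.50, 17.00).
ΣA = 11050.00 mm², ΣAx̄ = 575705.00 mm³, ΣAȳ = 691730.00 mm³.
x̄ = 575705.00/11050.00 = 52.10 mm; ȳ = 691730.00/11050.00 = 62.60 mm.

x̄ = 52.10 mm, ȳ = 62.60 mm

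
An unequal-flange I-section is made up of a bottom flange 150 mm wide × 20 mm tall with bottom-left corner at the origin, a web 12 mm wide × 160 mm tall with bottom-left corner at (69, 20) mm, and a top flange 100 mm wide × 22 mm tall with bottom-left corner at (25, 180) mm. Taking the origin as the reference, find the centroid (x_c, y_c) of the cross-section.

x_c = 75.00 mm, y_c = 90.20 mm

Part | A | x̄ᵢ | ȳᵢ | A·x̄ᵢ | A·ȳᵢ
bottom flange | 3000.00 | 75.00 | 10.00 | 225000.00 | 30000.00
web | 1920.00 | 75.00 | 100.00 | 144000.00 | 192000.00
top flange | 2200.00 | 75.00 | 191.00 | 165000.00 | 420200.00
Σ | 7120.00 |  |  | 534000.00 | 642200.00
x_c = 534000.00 / 7120.00 = 75.00 mm
y_c = 642200.00 / 7120.00 = 90.20 mm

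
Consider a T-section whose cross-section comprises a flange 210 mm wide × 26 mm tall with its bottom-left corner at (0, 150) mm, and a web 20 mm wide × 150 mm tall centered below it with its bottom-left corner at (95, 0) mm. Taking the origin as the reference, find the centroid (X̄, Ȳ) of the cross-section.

Part | A | x̄ᵢ | ȳᵢ | A·x̄ᵢ | A·ȳᵢ
web | 3000.00 | 105.00 | 75.00 | 315000.00 | 225000.00
flange | 5460.00 | 105.00 | 163.00 | 573300.00 | 889980.00
Σ | 8460.00 |  |  | 888300.00 | 1114980.00
X̄ = 888300.00 / 8460.00 = 105.00 mm
Ȳ = 1114980.00 / 8460.00 = 131.79 mm

X̄ = 105.00 mm, Ȳ = 131.79 mm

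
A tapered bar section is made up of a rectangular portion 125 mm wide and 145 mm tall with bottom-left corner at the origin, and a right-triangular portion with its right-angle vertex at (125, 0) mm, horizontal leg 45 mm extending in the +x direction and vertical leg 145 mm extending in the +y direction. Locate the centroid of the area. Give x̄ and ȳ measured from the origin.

Part | A | x̄ᵢ | ȳᵢ | A·x̄ᵢ | A·ȳᵢ
rectangular portion | 18125.00 | 62.50 | 72.50 | 1132812.50 | 1314062.50
triangular portion | 3262.50 | 140.00 | 48.33 | 456750.00 | 157687.50
Σ | 21387.50 |  |  | 1589562.50 | 1471750.00
x̄ = 1589562.50 / 21387.50 = 74.32 mm
ȳ = 1471750.00 / 21387.50 = 68.81 mm

x̄ = 74.32 mm, ȳ = 68.81 mm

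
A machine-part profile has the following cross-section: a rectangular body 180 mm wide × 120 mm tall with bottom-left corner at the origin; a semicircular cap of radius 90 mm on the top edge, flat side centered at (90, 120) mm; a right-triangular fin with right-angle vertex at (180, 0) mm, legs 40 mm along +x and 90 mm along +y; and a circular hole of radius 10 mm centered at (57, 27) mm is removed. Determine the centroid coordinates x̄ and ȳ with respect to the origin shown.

x̄ = 95.48 mm, ȳ = 93.67 mm

Part | A | x̄ᵢ | ȳᵢ | A·x̄ᵢ | A·ȳᵢ
rectangular body | 21600.00 | 90.00 | 60.00 | 1944000.00 | 1296000.00
semicircular top | 12723.45 | 90.00 | 158.20 | 1145110.52 | 2012814.03
triangular fin | 1800.00 | 193.33 | 30.00 | 348000.00 | 54000.00
hole | -314.16 | 57.00 | 27.00 | -17907.08 | -8482.30
Σ | 35809.29 |  |  | 3419203.44 | 3354331.73
x̄ = 3419203.44 / 35809.29 = 95.48 mm
ȳ = 3354331.73 / 35809.29 = 93.67 mm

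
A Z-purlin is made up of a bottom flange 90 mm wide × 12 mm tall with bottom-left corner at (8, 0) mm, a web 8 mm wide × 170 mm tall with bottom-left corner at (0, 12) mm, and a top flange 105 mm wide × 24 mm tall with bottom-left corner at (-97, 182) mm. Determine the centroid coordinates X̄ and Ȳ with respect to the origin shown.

bottom flange: A = 90 × 12 = 1080.00, centroid at (53.00, 6.00).
web: A = 8 × 170 = 1360.00, centroid at (4.00, 97.00).
top flange: A = 105 × 24 = 2520.00, centroid at (-44.50, 194.00).
ΣA = 4960.00 mm²
ΣAX̄ = (1080.00)(53.00) + (1360.00)(4.00) + (2520.00)(-44.50) = -49460.00 mm³
ΣAȲ = (1080.00)(6.00) + (1360.00)(97.00) + (2520.00)(194.00) = 627280.00 mm³
X̄ = -49460.00 / 4960.00 = -9.97 mm
Ȳ = 627280.00 / 4960.00 = 126.47 mm

X̄ = -9.97 mm, Ȳ = 126.47 mm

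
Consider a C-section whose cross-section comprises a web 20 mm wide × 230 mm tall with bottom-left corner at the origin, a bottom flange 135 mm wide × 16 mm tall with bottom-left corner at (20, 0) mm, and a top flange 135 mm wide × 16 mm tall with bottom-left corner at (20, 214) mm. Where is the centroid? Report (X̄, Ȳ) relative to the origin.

Part | A | x̄ᵢ | ȳᵢ | A·x̄ᵢ | A·ȳᵢ
web | 4600.00 | 10.00 | 115.00 | 46000.00 | 529000.00
bottom flange | 2160.00 | 87.50 | 8.00 | 189000.00 | 17280.00
top flange | 2160.00 | 87.50 | 222.00 | 189000.00 | 479520.00
Σ | 8920.00 |  |  | 424000.00 | 1025800.00
X̄ = 424000.00 / 8920.00 = 47.53 mm
Ȳ = 1025800.00 / 8920.00 = 115.00 mm

X̄ = 47.53 mm, Ȳ = 115.00 mm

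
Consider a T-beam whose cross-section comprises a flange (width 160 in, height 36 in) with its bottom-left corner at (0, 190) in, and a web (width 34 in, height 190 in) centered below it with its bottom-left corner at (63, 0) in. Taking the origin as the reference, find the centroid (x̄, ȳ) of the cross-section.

x̄ = 80.00 in, ȳ = 148.26 in

web: A = 34 × 190 = 6460.00, centroid at (80.00, 95.00).
flange: A = 160 × 36 = 5760.00, centroid at (80.00, 208.00).
ΣA = 12220.00 in²
ΣAx̄ = (6460.00)(80.00) + (5760.00)(80.00) = 977600.00 in³
ΣAȳ = (6460.00)(95.00) + (5760.00)(208.00) = 1811780.00 in³
x̄ = 977600.00 / 12220.00 = 80.00 in
ȳ = 1811780.00 / 12220.00 = 148.26 in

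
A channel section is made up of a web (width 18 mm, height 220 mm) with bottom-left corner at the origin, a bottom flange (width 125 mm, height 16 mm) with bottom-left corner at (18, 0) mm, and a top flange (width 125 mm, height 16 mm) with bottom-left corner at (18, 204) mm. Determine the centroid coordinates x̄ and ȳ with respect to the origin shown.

Part | A | x̄ᵢ | ȳᵢ | A·x̄ᵢ | A·ȳᵢ
web | 3960.00 | 9.00 | 110.00 | 35640.00 | 435600.00
bottom flange | 2000.00 | 80.50 | 8.00 | 161000.00 | 16000.00
top flange | 2000.00 | 80.50 | 212.00 | 161000.00 | 424000.00
Σ | 7960.00 |  |  | 357640.00 | 875600.00
x̄ = 357640.00 / 7960.00 = 44.93 mm
ȳ = 875600.00 / 7960.00 = 110.00 mm

x̄ = 44.93 mm, ȳ = 110.00 mm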